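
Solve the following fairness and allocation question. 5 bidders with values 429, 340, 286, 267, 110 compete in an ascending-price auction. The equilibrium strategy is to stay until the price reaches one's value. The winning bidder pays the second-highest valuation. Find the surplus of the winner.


Step 1: Identify the highest value: 429
Step 2: Identify the second-highest value: 340
Step 3: The final price = second-highest value = 340
Step 4: Surplus = 429 - 340 = 89

89


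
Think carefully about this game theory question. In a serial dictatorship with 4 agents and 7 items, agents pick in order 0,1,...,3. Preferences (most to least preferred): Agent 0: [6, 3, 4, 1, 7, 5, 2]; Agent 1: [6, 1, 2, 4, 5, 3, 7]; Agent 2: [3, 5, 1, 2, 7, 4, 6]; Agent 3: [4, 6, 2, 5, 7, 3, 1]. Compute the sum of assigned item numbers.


Step 1: Agent 0 picks item 6
Step 2: Agent 1 picks item 1
Step 3: Agent 2 picks item 3
Step 4: Agent 3 picks item 4
Step 5: Sum = 6 + 1 + 3 + 4 = 14

14


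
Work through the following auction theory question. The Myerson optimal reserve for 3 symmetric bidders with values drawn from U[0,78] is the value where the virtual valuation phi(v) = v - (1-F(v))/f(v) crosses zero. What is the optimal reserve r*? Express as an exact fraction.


Step 1: For U[0,78], F(v) = v/78 and f(v) = 1/78
Step 2: phi(v) = v - (1 - v/78)/(1/78) = v - (78 - v) = 2v - 78
Step 3: Set phi(r*) = 0: 2r* - 78 = 0
Step 4: r* = 78/2 = 39 (the number of bidders n = 3 does not enter)

39


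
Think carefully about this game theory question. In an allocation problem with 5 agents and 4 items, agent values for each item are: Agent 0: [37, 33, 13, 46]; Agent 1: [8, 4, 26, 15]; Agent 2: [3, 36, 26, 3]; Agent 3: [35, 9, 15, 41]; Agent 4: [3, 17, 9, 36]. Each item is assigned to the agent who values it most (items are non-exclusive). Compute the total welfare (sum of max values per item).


Step 1: For each item, find the maximum value among all agents.
Step 2: Item 0 -> Agent 0 (value 37)
Step 3: Item 1 -> Agent 2 (value 36)
Step 4: Item 2 -> Agent 1 (value 26)
Step 5: Item 3 -> Agent 0 (value 46)
Step 6: Total welfare = 37 + 36 + 26 + 46 = 145

145


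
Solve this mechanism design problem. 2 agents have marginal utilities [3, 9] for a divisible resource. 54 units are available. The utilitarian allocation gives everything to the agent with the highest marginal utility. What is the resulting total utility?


Step 1: The marginal utilities are [3, 9]
Step 2: The highest marginal utility is 9
Step 3: All 54 units go to that agent
Step 4: Total utility = 9 * 54 = 486

486


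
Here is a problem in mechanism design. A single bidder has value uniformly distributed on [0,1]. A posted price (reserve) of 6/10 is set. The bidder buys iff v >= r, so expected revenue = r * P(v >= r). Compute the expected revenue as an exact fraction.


Step 1: Posted price r = 3/5, value support [0,1]
Step 2: P(v >= r) = (1 - 3/5)/1 = 2/5
Step 3: Expected revenue = r * P(v >= r) = 3/5 * 2/5
Step 4: Revenue = 6/25

6/25


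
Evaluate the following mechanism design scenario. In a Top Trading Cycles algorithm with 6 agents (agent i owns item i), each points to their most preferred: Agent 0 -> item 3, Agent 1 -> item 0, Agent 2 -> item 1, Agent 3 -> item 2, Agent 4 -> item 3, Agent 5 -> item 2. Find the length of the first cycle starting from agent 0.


Step 1: Trace the pointer graph from agent 0: 0 -> 3 -> 2 -> 1 -> 0
Step 2: A cycle is detected when we revisit agent 0
Step 3: The cycle is: 0 -> 3 -> 2 -> 1 -> 0
Step 4: Cycle length = 4

4


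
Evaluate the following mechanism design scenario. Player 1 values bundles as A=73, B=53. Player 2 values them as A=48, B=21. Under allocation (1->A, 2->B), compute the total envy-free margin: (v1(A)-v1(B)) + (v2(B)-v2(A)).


Step 1: Player 1's margin = v1(A) - v1(B) = 73 - 53 = 20
Step 2: Player 2's margin = v2(B) - v2(A) = 21 - 48 = -27
Step 3: Total margin = 20 + -27 = -7

-7


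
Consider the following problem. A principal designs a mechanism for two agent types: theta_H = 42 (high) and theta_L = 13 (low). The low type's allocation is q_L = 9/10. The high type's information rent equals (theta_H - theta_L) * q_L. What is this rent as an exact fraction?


Step 1: theta_H - theta_L = 42 - 13 = 29
Step 2: Information rent = (theta_H - theta_L) * q_L
Step 3: = 29 * 9/10
Step 4: = 261/10

261/10


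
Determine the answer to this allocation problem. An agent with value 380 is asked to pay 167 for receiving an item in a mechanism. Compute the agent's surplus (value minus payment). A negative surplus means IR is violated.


Step 1: Surplus = value - payment = 380 - 167 = 213
Step 2: IR is satisfied (surplus >= 0)

213


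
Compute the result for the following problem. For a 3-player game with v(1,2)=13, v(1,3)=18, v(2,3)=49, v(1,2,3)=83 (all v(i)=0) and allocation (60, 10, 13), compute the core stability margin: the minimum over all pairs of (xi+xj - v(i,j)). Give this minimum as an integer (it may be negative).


Step 1: Slack for coalition (1,2): x1+x2 - v12 = 70 - 13 = 57
Step 2: Slack for coalition (1,3): x1+x3 - v13 = 73 - 18 = 55
Step 3: Slack for coalition (2,3): x2+x3 - v23 = 23 - 49 = -26
Step 4: Minimum slack = min(57, 55, -26) = -26, attained by (2,3); coalition (2,3) can block (slack < 0), so the allocation is not in the core

-26


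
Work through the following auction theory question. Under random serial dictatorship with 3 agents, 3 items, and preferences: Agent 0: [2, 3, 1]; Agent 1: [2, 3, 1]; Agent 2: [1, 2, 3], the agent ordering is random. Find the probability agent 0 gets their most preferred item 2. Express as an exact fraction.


Step 1: Agent 0 wants item 2
Step 2: There are 6 possible orderings of agents
Step 3: In 3 orderings, agent 0 gets item 2
Step 4: Probability = 3/6 = 1/2

1/2


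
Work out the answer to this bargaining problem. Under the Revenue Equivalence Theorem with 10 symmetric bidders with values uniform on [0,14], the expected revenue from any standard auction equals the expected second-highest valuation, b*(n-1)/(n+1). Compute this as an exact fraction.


Step 1: By Revenue Equivalence, expected revenue = b*(n-1)/(n+1)
Step 2: Substituting n = 10, b = 14
Step 3: Revenue = 14*(10-1)/(10+1) = 14*9/11
Step 4: Revenue = 126/11

126/11


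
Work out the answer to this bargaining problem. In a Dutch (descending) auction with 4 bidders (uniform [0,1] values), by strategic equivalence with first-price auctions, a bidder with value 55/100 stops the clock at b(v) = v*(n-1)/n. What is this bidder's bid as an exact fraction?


Step 1: Dutch auctions are strategically equivalent to first-price auctions
Step 2: The equilibrium bid is b(v) = v*(n-1)/n
Step 3: b = 11/20 * 3/4
Step 4: b = 33/80

33/80


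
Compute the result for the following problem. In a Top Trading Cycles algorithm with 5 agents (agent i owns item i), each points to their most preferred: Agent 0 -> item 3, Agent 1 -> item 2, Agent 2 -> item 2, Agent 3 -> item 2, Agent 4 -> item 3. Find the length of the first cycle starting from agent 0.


Step 1: Trace the pointer graph from agent 0: 0 -> 3 -> 2 -> 2
Step 2: A cycle is detected when we revisit agent 2
Step 3: The cycle is: 2 -> 2
Step 4: Cycle length = 1

1


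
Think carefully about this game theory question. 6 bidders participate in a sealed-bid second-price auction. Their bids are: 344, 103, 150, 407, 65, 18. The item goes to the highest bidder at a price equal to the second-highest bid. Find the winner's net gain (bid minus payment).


Step 1: Sort bids in descending order: 407, 344, 150, 103, 65, 18
Step 2: The winning bid is the highest: 407
Step 3: The payment equals the second-highest bid: 344
Step 4: Surplus = winner's bid - payment = 407 - 344 = 63

63


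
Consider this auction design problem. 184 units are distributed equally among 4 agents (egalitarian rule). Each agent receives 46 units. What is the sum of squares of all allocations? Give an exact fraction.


Step 1: Each agent's share = 184/4 = 46
Step 2: Square of each share = (46)^2 = 2116
Step 3: Sum of squares = 4 * 2116 = 8464

8464


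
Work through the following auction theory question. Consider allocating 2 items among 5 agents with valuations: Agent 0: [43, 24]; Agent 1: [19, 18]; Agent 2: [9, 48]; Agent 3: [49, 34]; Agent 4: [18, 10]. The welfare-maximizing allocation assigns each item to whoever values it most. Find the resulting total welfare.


Step 1: For each item, find the maximum value among all agents.
Step 2: Item 0 -> Agent 3 (value 49)
Step 3: Item 1 -> Agent 2 (value 48)
Step 4: Total welfare = 49 + 48 = 97

97


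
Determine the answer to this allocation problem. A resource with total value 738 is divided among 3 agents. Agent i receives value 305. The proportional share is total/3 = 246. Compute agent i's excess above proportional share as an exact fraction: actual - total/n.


Step 1: Proportional share = 738/3 = 246
Step 2: Agent's actual allocation = 305
Step 3: Excess = 305 - 246 = 59

59


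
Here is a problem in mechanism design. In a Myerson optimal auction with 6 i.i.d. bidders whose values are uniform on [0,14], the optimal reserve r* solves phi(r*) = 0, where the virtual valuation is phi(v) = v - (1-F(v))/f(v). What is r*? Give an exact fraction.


Step 1: For U[0,14], F(v) = v/14 and f(v) = 1/14
Step 2: phi(v) = v - (1 - v/14)/(1/14) = v - (14 - v) = 2v - 14
Step 3: Set phi(r*) = 0: 2r* - 14 = 0
Step 4: r* = 14/2 = 7 (the number of bidders n = 6 does not enter)

7


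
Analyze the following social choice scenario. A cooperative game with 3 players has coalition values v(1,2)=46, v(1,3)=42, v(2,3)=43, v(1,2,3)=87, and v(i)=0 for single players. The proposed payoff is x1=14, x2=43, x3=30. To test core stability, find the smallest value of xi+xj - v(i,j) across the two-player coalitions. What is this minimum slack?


Step 1: Slack for coalition (1,2): x1+x2 - v12 = 57 - 46 = 11
Step 2: Slack for coalition (1,3): x1+x3 - v13 = 44 - 42 = 2
Step 3: Slack for coalition (2,3): x2+x3 - v23 = 73 - 43 = 30
Step 4: Minimum slack = min(11, 2, 30) = 2, attained by (1,3); no pair can gain by deviating, so the allocation is in the core

2


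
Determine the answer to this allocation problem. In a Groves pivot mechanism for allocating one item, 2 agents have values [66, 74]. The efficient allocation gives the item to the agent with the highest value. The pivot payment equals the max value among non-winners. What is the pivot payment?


Step 1: The efficient winner is agent 1 with value 74
Step 2: Other agents' values: [66]
Step 3: Pivot payment = max(others) = 66
Step 4: The winner pays 66

66


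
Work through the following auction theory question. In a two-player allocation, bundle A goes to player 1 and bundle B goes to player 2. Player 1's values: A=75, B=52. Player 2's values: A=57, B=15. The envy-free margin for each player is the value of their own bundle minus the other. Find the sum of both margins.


Step 1: Player 1's margin = v1(A) - v1(B) = 75 - 52 = 23
Step 2: Player 2's margin = v2(B) - v2(A) = 15 - 57 = -42
Step 3: Total margin = 23 + -42 = -19

-19


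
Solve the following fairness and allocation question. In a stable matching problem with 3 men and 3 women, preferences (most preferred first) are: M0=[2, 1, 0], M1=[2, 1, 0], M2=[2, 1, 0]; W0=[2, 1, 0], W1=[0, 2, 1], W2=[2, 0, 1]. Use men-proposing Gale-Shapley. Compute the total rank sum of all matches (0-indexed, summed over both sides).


Step 1: Run Gale-Shapley (men propose, women hold best offer):
  M0 proposes to W2; she accepts
  M1 proposes to W2; rejected
  M1 proposes to W1; she accepts
  M2 proposes to W2; she switches from M0
  M0 proposes to W1; she switches from M1
  M1 proposes to W0; she accepts
Step 2: Final matching: W0-M1, W1-M0, W2-M2
Step 3: 0-indexed ranks (man's rank of his match, then woman's): 2 + 1 + 1 + 0 + 0 + 0
Step 4: Total rank sum = 4

4


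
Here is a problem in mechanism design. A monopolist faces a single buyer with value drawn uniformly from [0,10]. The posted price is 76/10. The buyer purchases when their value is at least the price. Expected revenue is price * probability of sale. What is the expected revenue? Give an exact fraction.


Step 1: Posted price r = 38/5, value support [0,10]
Step 2: P(v >= r) = (10 - 38/5)/10 = 6/25
Step 3: Expected revenue = r * P(v >= r) = 38/5 * 6/25
Step 4: Revenue = 228/125

228/125


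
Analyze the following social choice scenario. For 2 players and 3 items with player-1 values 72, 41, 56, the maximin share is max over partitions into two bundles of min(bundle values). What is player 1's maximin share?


Step 1: Item values = 72, 41, 56
Step 2: Enumerate all 2-bundle partitions and take the smaller bundle:
  Partition 1: {72} vs {41,56} -> bundles 72, 97; min = 72
  Partition 2: {41} vs {72,56} -> bundles 41, 128; min = 41
  Partition 3: {56} vs {72,41} -> bundles 56, 113; min = 56
Step 3: MMS = max(72, 41, 56) = 72

72


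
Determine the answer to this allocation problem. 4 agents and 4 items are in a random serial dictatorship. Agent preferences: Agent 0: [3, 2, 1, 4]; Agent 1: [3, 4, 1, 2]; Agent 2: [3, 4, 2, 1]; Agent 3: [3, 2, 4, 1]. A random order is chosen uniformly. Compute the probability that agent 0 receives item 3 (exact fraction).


Step 1: Agent 0 wants item 3
Step 2: There are 24 possible orderings of agents
Step 3: In 6 orderings, agent 0 gets item 3
Step 4: Probability = 6/24 = 1/4

1/4


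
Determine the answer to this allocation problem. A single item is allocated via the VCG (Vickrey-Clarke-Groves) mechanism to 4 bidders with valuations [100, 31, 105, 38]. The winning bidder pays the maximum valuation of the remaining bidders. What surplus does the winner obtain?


Step 1: The winner is the agent with the highest value: agent 2 with value 105
Step 2: Values of other agents: [100, 31, 38]
Step 3: VCG payment = max of others' values = 100
Step 4: Surplus = 105 - 100 = 5

5


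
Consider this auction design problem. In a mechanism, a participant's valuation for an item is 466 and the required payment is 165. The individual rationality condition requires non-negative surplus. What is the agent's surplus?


Step 1: Surplus = value - payment = 466 - 165 = 301
Step 2: IR is satisfied (surplus >= 0)

301


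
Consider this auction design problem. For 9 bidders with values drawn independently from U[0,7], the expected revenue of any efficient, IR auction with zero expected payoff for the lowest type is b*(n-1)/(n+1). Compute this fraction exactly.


Step 1: By Revenue Equivalence, expected revenue = b*(n-1)/(n+1)
Step 2: Substituting n = 9, b = 7
Step 3: Revenue = 7*(9-1)/(9+1) = 7*8/10
Step 4: Revenue = 56/10 = 28/5

28/5


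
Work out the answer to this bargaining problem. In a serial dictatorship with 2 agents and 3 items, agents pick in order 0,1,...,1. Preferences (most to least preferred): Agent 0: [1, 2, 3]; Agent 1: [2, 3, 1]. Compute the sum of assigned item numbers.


Step 1: Agent 0 picks item 1
Step 2: Agent 1 picks item 2
Step 3: Sum = 1 + 2 = 3

3


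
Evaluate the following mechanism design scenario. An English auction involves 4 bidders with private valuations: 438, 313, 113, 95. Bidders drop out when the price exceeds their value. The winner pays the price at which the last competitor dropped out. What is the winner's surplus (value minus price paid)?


Step 1: Identify the highest value: 438
Step 2: Identify the second-highest value: 313
Step 3: The final price = second-highest value = 313
Step 4: Surplus = 438 - 313 = 125

125


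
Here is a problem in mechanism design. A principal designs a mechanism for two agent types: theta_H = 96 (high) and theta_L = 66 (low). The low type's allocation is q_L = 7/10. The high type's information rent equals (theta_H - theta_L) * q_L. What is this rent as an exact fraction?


Step 1: theta_H - theta_L = 96 - 66 = 30
Step 2: Information rent = (theta_H - theta_L) * q_L
Step 3: = 30 * 7/10
Step 4: = 21

21


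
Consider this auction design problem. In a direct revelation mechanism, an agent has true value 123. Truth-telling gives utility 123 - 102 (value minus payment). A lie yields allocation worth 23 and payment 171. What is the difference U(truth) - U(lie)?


Step 1: U(truth) = value - payment = 123 - 102 = 21
Step 2: U(lie) = allocation - payment = 23 - 171 = -148
Step 3: IC gap = 21 - (-148) = 169

169


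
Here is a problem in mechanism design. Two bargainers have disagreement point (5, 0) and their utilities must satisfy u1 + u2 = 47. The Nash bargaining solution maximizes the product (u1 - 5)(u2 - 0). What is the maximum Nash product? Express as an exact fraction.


Step 1: The Nash solution splits surplus symmetrically above the disagreement point
Step 2: u1 = (total + d1 - d2)/2 = (47 + 5 - 0)/2 = 26
Step 3: u2 = (total - d1 + d2)/2 = (47 - 5 + 0)/2 = 21
Step 4: Nash product = (26 - 5) * (21 - 0)
Step 5: = 21 * 21 = 441

441


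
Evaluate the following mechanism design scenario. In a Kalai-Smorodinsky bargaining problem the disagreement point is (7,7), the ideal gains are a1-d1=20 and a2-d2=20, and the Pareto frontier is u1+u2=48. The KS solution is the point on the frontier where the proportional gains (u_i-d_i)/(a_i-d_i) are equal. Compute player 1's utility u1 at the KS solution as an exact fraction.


Step 1: At the KS point, (u1-d1)/r1 = (u2-d2)/r2 = t and u1+u2 = 48
Step 2: u1 = d1 + r1*t and u2 = d2 + r2*t, so (d1 + r1*t) + (d2 + r2*t) = 48
Step 3: t = (48 - 7 - 7)/(20 + 20) = 34/40 = 17/20
Step 4: u1 = d1 + r1*t = 7 + 20 * 17/20 = 24
Step 5: (Check: u2 = d2 + r2*t = 24; u1+u2 = 24 + 24 = 48, on the frontier.)

24


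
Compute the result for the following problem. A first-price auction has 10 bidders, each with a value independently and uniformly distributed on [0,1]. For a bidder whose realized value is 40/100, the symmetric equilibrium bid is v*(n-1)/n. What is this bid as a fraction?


Step 1: The symmetric BNE bidding function is b(v) = v * (n-1) / n
Step 2: Substitute v = 2/5 and n = 10
Step 3: b = 2/5 * 9/10
Step 4: b = 9/25

9/25


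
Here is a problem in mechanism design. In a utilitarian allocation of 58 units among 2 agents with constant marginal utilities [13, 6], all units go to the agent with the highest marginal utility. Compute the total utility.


Step 1: The marginal utilities are [13, 6]
Step 2: The highest marginal utility is 13
Step 3: All 58 units go to that agent
Step 4: Total utility = 13 * 58 = 754

754


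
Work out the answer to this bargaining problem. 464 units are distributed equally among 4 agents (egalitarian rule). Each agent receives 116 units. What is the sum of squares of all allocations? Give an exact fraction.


Step 1: Each agent's share = 464/4 = 116
Step 2: Square of each share = (116)^2 = 13456
Step 3: Sum of squares = 4 * 13456 = 53824

53824


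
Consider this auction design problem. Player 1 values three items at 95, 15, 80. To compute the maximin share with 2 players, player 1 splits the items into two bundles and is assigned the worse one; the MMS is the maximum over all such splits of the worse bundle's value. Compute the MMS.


Step 1: Item values = 95, 15, 80
Step 2: Enumerate all 2-bundle partitions and take the smaller bundle:
  Partition 1: {95} vs {15,80} -> bundles 95, 95; min = 95
  Partition 2: {15} vs {95,80} -> bundles 15, 175; min = 15
  Partition 3: {80} vs {95,15} -> bundles 80, 110; min = 80
Step 3: MMS = max(95, 15, 80) = 95

95


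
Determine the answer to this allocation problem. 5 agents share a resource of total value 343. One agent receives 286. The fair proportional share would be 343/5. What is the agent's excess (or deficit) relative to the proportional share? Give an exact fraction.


Step 1: Proportional share = 343/5
Step 2: Agent's actual allocation = 286
Step 3: Excess = 286 - 343/5 = 1087/5

1087/5


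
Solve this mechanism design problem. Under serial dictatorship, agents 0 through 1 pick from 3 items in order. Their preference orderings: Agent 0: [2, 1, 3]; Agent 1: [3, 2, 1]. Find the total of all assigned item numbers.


Step 1: Agent 0 picks item 2
Step 2: Agent 1 picks item 3
Step 3: Sum = 2 + 3 = 5

5


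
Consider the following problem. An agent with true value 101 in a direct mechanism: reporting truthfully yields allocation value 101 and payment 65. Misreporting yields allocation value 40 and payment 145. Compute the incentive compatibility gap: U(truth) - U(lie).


Step 1: U(truth) = value - payment = 101 - 65 = 36
Step 2: U(lie) = allocation - payment = 40 - 145 = -105
Step 3: IC gap = 36 - (-105) = 141

141


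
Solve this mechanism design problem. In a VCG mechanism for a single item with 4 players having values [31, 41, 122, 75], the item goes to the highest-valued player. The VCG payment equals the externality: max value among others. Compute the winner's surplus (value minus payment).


Step 1: The winner is the agent with the highest value: agent 2 with value 122
Step 2: Values of other agents: [31, 41, 75]
Step 3: VCG payment = max of others' values = 75
Step 4: Surplus = 122 - 75 = 47

47


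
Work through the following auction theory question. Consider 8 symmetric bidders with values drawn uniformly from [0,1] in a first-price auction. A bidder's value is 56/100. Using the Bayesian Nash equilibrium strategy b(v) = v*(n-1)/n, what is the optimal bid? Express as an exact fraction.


Step 1: The symmetric BNE bidding function is b(v) = v * (n-1) / n
Step 2: Substitute v = 14/25 and n = 8
Step 3: b = 14/25 * 7/8
Step 4: b = 49/100

49/100


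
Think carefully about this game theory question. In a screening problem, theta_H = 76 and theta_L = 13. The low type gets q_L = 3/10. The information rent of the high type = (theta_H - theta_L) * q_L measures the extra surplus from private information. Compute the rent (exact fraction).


Step 1: theta_H - theta_L = 76 - 13 = 63
Step 2: Information rent = (theta_H - theta_L) * q_L
Step 3: = 63 * 3/10
Step 4: = 189/10

189/10


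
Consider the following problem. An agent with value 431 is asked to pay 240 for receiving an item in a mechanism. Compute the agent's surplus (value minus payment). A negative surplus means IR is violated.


Step 1: Surplus = value - payment = 431 - 240 = 191
Step 2: IR is satisfied (surplus >= 0)

191


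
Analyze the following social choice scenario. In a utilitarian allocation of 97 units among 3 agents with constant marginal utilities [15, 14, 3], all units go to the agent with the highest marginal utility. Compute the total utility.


Step 1: The marginal utilities are [15, 14, 3]
Step 2: The highest marginal utility is 15
Step 3: All 97 units go to that agent
Step 4: Total utility = 15 * 97 = 1455

1455


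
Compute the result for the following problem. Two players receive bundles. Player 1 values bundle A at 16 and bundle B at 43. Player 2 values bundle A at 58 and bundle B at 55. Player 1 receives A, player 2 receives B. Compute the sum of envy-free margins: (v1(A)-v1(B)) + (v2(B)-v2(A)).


Step 1: Player 1's margin = v1(A) - v1(B) = 16 - 43 = -27
Step 2: Player 2's margin = v2(B) - v2(A) = 55 - 58 = -3
Step 3: Total margin = -27 + -3 = -30

-30


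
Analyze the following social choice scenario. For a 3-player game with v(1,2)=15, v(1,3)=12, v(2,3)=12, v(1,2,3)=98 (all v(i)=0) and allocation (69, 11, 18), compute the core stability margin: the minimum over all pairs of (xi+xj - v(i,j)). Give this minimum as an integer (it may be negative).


Step 1: Slack for coalition (1,2): x1+x2 - v12 = 80 - 15 = 65
Step 2: Slack for coalition (1,3): x1+x3 - v13 = 87 - 12 = 75
Step 3: Slack for coalition (2,3): x2+x3 - v23 = 29 - 12 = 17
Step 4: Minimum slack = min(65, 75, 17) = 17, attained by (2,3); no pair can gain by deviating, so the allocation is in the core

17


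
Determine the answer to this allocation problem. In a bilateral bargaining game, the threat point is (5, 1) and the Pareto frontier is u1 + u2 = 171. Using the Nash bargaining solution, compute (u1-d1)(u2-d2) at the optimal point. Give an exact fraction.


Step 1: The Nash solution splits surplus symmetrically above the disagreement point
Step 2: u1 = (total + d1 - d2)/2 = (171 + 5 - 1)/2 = 175/2
Step 3: u2 = (total - d1 + d2)/2 = (171 - 5 + 1)/2 = 167/2
Step 4: Nash product = (175/2 - 5) * (167/2 - 1)
Step 5: = 165/2 * 165/2 = 27225/4

27225/4


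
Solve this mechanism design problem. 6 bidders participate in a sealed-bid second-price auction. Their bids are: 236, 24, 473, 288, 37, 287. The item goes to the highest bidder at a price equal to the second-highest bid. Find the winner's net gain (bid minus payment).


Step 1: Sort bids in descending order: 473, 288, 287, 236, 37, 24
Step 2: The winning bid is the highest: 473
Step 3: The payment equals the second-highest bid: 288
Step 4: Surplus = winner's bid - payment = 473 - 288 = 185

185


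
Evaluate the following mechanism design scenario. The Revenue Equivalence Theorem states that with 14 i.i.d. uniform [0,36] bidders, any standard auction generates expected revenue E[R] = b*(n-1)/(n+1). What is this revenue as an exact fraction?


Step 1: By Revenue Equivalence, expected revenue = b*(n-1)/(n+1)
Step 2: Substituting n = 14, b = 36
Step 3: Revenue = 36*(14-1)/(14+1) = 36*13/15
Step 4: Revenue = 468/15 = 156/5

156/5


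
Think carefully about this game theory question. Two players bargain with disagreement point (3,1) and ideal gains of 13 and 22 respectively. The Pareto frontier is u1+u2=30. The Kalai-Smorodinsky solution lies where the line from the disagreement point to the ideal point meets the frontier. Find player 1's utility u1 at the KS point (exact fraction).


Step 1: At the KS point, (u1-d1)/r1 = (u2-d2)/r2 = t and u1+u2 = 30
Step 2: u1 = d1 + r1*t and u2 = d2 + r2*t, so (d1 + r1*t) + (d2 + r2*t) = 30
Step 3: t = (30 - 3 - 1)/(13 + 22) = 26/35
Step 4: u1 = d1 + r1*t = 3 + 13 * 26/35 = 443/35
Step 5: (Check: u2 = d2 + r2*t = 607/35; u1+u2 = 443/35 + 607/35 = 30, on the frontier.)

443/35


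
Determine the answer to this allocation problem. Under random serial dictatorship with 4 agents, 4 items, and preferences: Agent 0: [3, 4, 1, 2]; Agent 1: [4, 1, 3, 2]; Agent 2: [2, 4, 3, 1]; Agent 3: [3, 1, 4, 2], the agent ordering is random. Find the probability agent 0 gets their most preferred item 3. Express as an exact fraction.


Step 1: Agent 0 wants item 3
Step 2: There are 24 possible orderings of agents
Step 3: In 12 orderings, agent 0 gets item 3
Step 4: Probability = 12/24 = 1/2

1/2


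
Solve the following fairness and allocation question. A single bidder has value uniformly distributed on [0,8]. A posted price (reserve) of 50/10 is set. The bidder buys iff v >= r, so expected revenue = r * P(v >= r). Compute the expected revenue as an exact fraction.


Step 1: Posted price r = 5, value support [0,8]
Step 2: P(v >= r) = (8 - 5)/8 = 3/8
Step 3: Expected revenue = r * P(v >= r) = 5 * 3/8
Step 4: Revenue = 15/8

15/8


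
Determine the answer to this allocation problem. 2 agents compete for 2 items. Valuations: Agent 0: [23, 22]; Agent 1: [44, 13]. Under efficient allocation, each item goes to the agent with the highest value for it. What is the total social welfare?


Step 1: For each item, find the maximum value among all agents.
Step 2: Item 0 -> Agent 1 (value 44)
Step 3: Item 1 -> Agent 0 (value 22)
Step 4: Total welfare = 44 + 22 = 66

66


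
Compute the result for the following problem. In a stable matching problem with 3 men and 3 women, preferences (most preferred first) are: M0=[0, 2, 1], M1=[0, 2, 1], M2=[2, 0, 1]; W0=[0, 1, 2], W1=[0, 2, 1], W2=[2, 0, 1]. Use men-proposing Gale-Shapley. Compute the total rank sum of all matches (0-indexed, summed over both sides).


Step 1: Run Gale-Shapley (men propose, women hold best offer):
  M0 proposes to W0; she accepts
  M1 proposes to W0; rejected
  M1 proposes to W2; she accepts
  M2 proposes to W2; she switches from M1
  M1 proposes to W1; she accepts
Step 2: Final matching: W0-M0, W1-M1, W2-M2
Step 3: 0-indexed ranks (man's rank of his match, then woman's): 0 + 0 + 2 + 2 + 0 + 0
Step 4: Total rank sum = 4

4


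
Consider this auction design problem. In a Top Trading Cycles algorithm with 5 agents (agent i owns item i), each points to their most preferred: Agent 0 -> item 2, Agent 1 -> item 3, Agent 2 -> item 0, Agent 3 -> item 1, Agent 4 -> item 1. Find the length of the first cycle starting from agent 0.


Step 1: Trace the pointer graph from agent 0: 0 -> 2 -> 0
Step 2: A cycle is detected when we revisit agent 0
Step 3: The cycle is: 0 -> 2 -> 0
Step 4: Cycle length = 2

2


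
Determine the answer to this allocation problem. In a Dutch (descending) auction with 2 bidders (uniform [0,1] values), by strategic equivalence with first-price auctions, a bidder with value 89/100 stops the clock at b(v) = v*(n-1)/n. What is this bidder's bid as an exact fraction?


Step 1: Dutch auctions are strategically equivalent to first-price auctions
Step 2: The equilibrium bid is b(v) = v*(n-1)/n
Step 3: b = 89/100 * 1/2
Step 4: b = 89/200

89/200


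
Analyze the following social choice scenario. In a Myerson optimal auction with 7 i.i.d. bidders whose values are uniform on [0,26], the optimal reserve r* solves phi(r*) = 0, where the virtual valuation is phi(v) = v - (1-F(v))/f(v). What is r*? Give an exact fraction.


Step 1: For U[0,26], F(v) = v/26 and f(v) = 1/26
Step 2: phi(v) = v - (1 - v/26)/(1/26) = v - (26 - v) = 2v - 26
Step 3: Set phi(r*) = 0: 2r* - 26 = 0
Step 4: r* = 26/2 = 13 (the number of bidders n = 7 does not enter)

13


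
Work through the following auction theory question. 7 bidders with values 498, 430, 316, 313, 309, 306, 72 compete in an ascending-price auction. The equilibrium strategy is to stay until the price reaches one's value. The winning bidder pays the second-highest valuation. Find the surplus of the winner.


Step 1: Identify the highest value: 498
Step 2: Identify the second-highest value: 430
Step 3: The final price = second-highest value = 430
Step 4: Surplus = 498 - 430 = 68

68


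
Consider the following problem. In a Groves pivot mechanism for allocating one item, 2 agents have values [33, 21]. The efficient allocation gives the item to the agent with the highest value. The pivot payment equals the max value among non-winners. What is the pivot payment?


Step 1: The efficient winner is agent 0 with value 33
Step 2: Other agents' values: [21]
Step 3: Pivot payment = max(others) = 21
Step 4: The winner pays 21

21


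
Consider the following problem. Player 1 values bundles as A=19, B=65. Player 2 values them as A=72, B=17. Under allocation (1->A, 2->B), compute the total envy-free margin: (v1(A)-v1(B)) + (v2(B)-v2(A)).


Step 1: Player 1's margin = v1(A) - v1(B) = 19 - 65 = -46
Step 2: Player 2's margin = v2(B) - v2(A) = 17 - 72 = -55
Step 3: Total margin = -46 + -55 = -101

-101


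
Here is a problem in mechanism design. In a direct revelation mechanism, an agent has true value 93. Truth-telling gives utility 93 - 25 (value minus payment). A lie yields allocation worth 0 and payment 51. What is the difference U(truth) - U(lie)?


Step 1: U(truth) = value - payment = 93 - 25 = 68
Step 2: U(lie) = allocation - payment = 0 - 51 = -51
Step 3: IC gap = 68 - (-51) = 119

119


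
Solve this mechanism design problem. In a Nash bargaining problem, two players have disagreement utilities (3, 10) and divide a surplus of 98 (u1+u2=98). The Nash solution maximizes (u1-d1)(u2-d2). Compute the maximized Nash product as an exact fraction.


Step 1: The Nash solution splits surplus symmetrically above the disagreement point
Step 2: u1 = (total + d1 - d2)/2 = (98 + 3 - 10)/2 = 91/2
Step 3: u2 = (total - d1 + d2)/2 = (98 - 3 + 10)/2 = 105/2
Step 4: Nash product = (91/2 - 3) * (105/2 - 10)
Step 5: = 85/2 * 85/2 = 7225/4

7225/4


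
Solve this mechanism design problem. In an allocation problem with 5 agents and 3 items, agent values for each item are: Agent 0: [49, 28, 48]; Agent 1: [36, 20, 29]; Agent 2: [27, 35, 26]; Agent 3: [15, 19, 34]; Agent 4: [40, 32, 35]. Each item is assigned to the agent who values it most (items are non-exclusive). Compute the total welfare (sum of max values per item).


Step 1: For each item, find the maximum value among all agents.
Step 2: Item 0 -> Agent 0 (value 49)
Step 3: Item 1 -> Agent 2 (value 35)
Step 4: Item 2 -> Agent 0 (value 48)
Step 5: Total welfare = 49 + 35 + 48 = 132

132


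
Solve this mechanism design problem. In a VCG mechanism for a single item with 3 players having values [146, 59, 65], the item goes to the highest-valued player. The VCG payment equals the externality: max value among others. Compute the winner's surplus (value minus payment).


Step 1: The winner is the agent with the highest value: agent 0 with value 146
Step 2: Values of other agents: [59, 65]
Step 3: VCG payment = max of others' values = 65
Step 4: Surplus = 146 - 65 = 81

81


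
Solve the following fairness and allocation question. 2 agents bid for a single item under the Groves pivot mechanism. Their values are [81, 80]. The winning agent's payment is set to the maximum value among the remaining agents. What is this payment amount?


Step 1: The efficient winner is agent 0 with value 81
Step 2: Other agents' values: [80]
Step 3: Pivot payment = max(others) = 80
Step 4: The winner pays 80

80


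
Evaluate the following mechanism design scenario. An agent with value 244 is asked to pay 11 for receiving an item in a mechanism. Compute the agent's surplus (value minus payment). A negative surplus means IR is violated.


Step 1: Surplus = value - payment = 244 - 11 = 233
Step 2: IR is satisfied (surplus >= 0)

233


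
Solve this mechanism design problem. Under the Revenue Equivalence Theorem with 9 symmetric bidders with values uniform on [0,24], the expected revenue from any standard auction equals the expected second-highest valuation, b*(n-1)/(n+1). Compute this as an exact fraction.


Step 1: By Revenue Equivalence, expected revenue = b*(n-1)/(n+1)
Step 2: Substituting n = 9, b = 24
Step 3: Revenue = 24*(9-1)/(9+1) = 24*8/10
Step 4: Revenue = 192/10 = 96/5

96/5


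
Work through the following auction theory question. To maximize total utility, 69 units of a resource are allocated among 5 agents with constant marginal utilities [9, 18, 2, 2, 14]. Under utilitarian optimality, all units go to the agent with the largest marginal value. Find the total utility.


Step 1: The marginal utilities are [9, 18, 2, 2, 14]
Step 2: The highest marginal utility is 18
Step 3: All 69 units go to that agent
Step 4: Total utility = 18 * 69 = 1242

1242


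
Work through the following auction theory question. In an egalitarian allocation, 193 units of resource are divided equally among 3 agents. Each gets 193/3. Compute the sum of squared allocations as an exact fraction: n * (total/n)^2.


Step 1: Each agent's share = 193/3
Step 2: Square of each share = (193/3)^2 = 37249/9
Step 3: Sum of squares = 3 * 37249/9 = 37249/3

37249/3


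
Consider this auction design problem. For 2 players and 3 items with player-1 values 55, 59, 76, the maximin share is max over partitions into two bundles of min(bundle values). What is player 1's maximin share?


Step 1: Item values = 55, 59, 76
Step 2: Enumerate all 2-bundle partitions and take the smaller bundle:
  Partition 1: {55} vs {59,76} -> bundles 55, 135; min = 55
  Partition 2: {59} vs {55,76} -> bundles 59, 131; min = 59
  Partition 3: {76} vs {55,59} -> bundles 76, 114; min = 76
Step 3: MMS = max(55, 59, 76) = 76

76


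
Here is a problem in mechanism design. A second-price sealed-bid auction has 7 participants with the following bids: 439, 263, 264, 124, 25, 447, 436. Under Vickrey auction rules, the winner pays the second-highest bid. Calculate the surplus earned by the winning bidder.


Step 1: Sort bids in descending order: 447, 439, 436, 264, 263, 124, 25
Step 2: The winning bid is the highest: 447
Step 3: The payment equals the second-highest bid: 439
Step 4: Surplus = winner's bid - payment = 447 - 439 = 8

8


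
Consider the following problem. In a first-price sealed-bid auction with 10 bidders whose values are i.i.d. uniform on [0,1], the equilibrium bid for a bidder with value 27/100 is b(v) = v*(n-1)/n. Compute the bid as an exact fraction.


Step 1: The symmetric BNE bidding function is b(v) = v * (n-1) / n
Step 2: Substitute v = 27/100 and n = 10
Step 3: b = 27/100 * 9/10
Step 4: b = 243/1000

243/1000


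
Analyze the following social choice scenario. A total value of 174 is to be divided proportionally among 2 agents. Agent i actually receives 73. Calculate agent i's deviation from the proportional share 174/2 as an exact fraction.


Step 1: Proportional share = 174/2 = 87
Step 2: Agent's actual allocation = 73
Step 3: Excess = 73 - 87 = -14

-14


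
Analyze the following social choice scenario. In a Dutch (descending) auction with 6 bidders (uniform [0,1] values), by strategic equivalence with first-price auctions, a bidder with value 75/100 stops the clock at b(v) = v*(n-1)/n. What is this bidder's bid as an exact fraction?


Step 1: Dutch auctions are strategically equivalent to first-price auctions
Step 2: The equilibrium bid is b(v) = v*(n-1)/n
Step 3: b = 3/4 * 5/6
Step 4: b = 5/8

5/8


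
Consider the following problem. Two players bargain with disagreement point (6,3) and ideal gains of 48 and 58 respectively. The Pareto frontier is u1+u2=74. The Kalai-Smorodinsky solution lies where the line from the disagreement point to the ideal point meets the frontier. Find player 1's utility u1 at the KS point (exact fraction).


Step 1: At the KS point, (u1-d1)/r1 = (u2-d2)/r2 = t and u1+u2 = 74
Step 2: u1 = d1 + r1*t and u2 = d2 + r2*t, so (d1 + r1*t) + (d2 + r2*t) = 74
Step 3: t = (74 - 6 - 3)/(48 + 58) = 65/106
Step 4: u1 = d1 + r1*t = 6 + 48 * 65/106 = 1878/53
Step 5: (Check: u2 = d2 + r2*t = 2044/53; u1+u2 = 1878/53 + 2044/53 = 74, on the frontier.)

1878/53


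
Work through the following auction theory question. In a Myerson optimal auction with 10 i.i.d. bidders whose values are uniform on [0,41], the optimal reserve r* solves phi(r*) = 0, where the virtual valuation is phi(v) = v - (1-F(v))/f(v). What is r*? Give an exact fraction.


Step 1: For U[0,41], F(v) = v/41 and f(v) = 1/41
Step 2: phi(v) = v - (1 - v/41)/(1/41) = v - (41 - v) = 2v - 41
Step 3: Set phi(r*) = 0: 2r* - 41 = 0
Step 4: r* = 41/2 (the number of bidders n = 10 does not enter)

41/2


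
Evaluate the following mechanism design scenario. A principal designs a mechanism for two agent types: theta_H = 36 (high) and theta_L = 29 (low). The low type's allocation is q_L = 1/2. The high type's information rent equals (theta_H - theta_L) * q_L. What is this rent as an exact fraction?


Step 1: theta_H - theta_L = 36 - 29 = 7
Step 2: Information rent = (theta_H - theta_L) * q_L
Step 3: = 7 * 1/2
Step 4: = 7/2

7/2


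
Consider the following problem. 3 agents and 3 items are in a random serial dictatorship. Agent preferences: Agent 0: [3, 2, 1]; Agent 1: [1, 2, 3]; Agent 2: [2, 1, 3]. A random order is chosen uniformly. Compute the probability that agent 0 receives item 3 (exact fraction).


Step 1: Agent 0 wants item 3
Step 2: There are 6 possible orderings of agents
Step 3: In 6 orderings, agent 0 gets item 3
Step 4: Probability = 6/6 = 1

1


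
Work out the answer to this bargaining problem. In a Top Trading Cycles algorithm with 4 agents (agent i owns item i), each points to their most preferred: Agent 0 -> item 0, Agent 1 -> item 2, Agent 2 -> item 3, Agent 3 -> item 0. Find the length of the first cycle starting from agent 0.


Step 1: Trace the pointer graph from agent 0: 0 -> 0
Step 2: A cycle is detected when we revisit agent 0
Step 3: The cycle is: 0 -> 0
Step 4: Cycle length = 1

1


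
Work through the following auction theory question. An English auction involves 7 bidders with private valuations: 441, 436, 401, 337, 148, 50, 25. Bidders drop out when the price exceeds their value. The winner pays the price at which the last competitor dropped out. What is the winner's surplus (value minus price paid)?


Step 1: Identify the highest value: 441
Step 2: Identify the second-highest value: 436
Step 3: The final price = second-highest value = 436
Step 4: Surplus = 441 - 436 = 5

5
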